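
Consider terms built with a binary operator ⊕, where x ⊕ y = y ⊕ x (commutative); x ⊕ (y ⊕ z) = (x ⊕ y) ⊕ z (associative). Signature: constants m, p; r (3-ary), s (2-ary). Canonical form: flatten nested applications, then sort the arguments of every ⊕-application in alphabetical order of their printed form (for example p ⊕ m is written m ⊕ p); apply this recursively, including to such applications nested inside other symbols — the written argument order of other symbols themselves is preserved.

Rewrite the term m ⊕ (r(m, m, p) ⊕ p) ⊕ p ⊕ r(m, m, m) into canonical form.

Answer: m ⊕ p ⊕ p ⊕ r(m, m, m) ⊕ r(m, m, p)

Derivation:
Merge nested applications:  m ⊕ r(m, m, p) ⊕ p ⊕ p ⊕ r(m, m, m)
Sort arguments:  m ⊕ p ⊕ p ⊕ r(m, m, m) ⊕ r(m, m, p)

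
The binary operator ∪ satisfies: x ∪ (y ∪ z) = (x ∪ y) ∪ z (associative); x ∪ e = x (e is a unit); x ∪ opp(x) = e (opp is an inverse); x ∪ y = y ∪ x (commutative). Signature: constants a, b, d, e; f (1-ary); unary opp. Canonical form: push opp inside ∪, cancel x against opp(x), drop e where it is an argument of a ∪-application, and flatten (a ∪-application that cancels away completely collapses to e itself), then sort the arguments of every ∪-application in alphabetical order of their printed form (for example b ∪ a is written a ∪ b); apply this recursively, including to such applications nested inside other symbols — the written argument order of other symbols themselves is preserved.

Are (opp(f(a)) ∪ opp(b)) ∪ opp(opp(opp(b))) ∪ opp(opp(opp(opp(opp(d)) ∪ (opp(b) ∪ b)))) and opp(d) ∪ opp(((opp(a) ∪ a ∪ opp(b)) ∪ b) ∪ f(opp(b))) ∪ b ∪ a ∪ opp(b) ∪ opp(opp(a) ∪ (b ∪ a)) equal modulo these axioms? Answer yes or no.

Left:  (opp(f(a)) ∪ opp(b)) ∪ opp(opp(opp(b))) ∪ opp(opp(opp(opp(opp(d)) ∪ (opp(b) ∪ b))))
  Push opp inside:  distribute opp over ∪ and collapse double opp
  Collect:  opp(f(a)) ∪ opp(b) ∪ opp(b) ∪ opp(d)
  Sort arguments:  opp(b) ∪ opp(b) ∪ opp(d) ∪ opp(f(a))
Right:  opp(d) ∪ opp(((opp(a) ∪ a ∪ opp(b)) ∪ b) ∪ f(opp(b))) ∪ b ∪ a ∪ opp(b) ∪ opp(opp(a) ∪ (b ∪ a))
  Push opp inside:  distribute opp over ∪ and collapse double opp
  Collect terms:  opp(d) ∪ a ∪ opp(b) ∪ opp(f(opp(b)))
  Sort arguments:  a ∪ opp(b) ∪ opp(d) ∪ opp(f(opp(b)))

Answer: no — opp(b) ∪ opp(b) ∪ opp(d) ∪ opp(f(a)) vs a ∪ opp(b) ∪ opp(d) ∪ opp(f(opp(b)))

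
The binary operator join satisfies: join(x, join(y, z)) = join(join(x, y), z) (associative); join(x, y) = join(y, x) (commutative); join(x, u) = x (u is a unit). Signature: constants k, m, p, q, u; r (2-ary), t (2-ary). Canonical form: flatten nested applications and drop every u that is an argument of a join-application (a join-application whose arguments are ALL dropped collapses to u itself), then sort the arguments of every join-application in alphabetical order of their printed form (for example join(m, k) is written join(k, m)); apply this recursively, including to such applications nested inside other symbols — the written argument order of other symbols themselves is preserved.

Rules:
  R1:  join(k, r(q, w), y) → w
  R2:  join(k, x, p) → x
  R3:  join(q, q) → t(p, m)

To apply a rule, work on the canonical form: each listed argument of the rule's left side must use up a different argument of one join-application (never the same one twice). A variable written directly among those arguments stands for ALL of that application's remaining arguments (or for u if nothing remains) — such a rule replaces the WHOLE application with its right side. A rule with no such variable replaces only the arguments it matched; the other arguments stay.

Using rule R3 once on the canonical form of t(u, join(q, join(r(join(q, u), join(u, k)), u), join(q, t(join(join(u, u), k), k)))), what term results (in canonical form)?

Canonical form:  t(u, join(q, q, r(q, k), t(k, k)))
R3 matches:  uses q, q
New term:  t(u, join(r(q, k), t(k, k), t(p, m)))

Answer: t(u, join(r(q, k), t(k, k), t(p, m)))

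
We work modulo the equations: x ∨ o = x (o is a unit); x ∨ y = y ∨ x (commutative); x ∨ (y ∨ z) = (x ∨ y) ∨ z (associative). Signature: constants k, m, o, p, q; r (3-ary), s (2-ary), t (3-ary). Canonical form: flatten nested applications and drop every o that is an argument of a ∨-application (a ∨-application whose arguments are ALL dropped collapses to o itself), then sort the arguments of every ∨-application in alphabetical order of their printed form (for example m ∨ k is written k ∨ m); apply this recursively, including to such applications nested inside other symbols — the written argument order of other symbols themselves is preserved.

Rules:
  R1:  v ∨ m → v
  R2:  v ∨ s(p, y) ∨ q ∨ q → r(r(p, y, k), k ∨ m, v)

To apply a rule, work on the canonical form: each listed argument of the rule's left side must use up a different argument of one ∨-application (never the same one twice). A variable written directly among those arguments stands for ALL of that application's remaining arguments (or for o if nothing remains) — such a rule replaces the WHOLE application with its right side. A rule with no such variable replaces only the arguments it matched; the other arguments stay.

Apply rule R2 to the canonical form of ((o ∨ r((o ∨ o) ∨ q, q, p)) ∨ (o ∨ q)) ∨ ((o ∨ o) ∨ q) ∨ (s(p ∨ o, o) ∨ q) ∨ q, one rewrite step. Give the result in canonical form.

Answer: r(r(p, o, k), k ∨ m, q ∨ q ∨ r(q, q, p))

Derivation:
Canonical form:  q ∨ q ∨ q ∨ q ∨ r(q, q, p) ∨ s(p, o)
Apply R2:  consuming q, q, s(p, o);  v := q ∨ q ∨ r(q, q, p), y := o
The variable takes the whole remainder — replace the entire application.
Giving:  r(r(p, o, k), k ∨ m, q ∨ q ∨ r(q, q, p))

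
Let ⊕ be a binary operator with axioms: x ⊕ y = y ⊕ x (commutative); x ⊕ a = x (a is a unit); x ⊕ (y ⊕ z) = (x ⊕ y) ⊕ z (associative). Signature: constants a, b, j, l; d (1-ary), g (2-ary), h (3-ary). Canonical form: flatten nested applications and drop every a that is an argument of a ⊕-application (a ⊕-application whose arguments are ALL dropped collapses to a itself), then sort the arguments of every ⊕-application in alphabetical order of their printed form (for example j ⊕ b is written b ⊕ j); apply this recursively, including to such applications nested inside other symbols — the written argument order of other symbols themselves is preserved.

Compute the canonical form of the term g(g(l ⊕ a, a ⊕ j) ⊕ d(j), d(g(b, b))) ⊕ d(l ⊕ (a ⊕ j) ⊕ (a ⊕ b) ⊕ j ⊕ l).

Inside:  g(g(l ⊕ a, a ⊕ j) ⊕ d(j), d(g(b, b)))  →  g(d(j) ⊕ g(l, j), d(g(b, b)))
Canonicalize subterm:  d(l ⊕ (a ⊕ j) ⊕ (a ⊕ b) ⊕ j ⊕ l)  →  d(b ⊕ j ⊕ j ⊕ l ⊕ l)
Sort:  d(b ⊕ j ⊕ j ⊕ l ⊕ l) ⊕ g(d(j) ⊕ g(l, j), d(g(b, b)))

Answer: d(b ⊕ j ⊕ j ⊕ l ⊕ l) ⊕ g(d(j) ⊕ g(l, j), d(g(b, b)))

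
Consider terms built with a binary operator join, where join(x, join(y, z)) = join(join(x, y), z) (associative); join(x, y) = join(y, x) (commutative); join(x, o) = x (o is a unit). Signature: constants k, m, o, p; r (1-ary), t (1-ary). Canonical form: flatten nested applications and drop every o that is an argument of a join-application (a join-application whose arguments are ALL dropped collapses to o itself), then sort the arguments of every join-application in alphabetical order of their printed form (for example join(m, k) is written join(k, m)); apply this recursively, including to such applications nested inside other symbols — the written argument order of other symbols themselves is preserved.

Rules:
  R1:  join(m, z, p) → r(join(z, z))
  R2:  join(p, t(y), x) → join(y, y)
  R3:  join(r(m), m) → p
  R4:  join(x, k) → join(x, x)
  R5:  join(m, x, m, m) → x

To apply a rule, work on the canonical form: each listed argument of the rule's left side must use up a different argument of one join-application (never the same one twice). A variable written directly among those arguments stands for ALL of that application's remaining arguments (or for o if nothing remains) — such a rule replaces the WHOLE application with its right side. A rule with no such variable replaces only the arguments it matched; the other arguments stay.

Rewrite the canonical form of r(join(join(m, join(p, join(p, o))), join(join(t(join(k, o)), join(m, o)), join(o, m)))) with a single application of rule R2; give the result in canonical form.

Answer: r(join(k, k))

Derivation:
Canonical form:  r(join(m, m, m, p, p, t(k)))
Match R2:  consume p, t(k);  x := join(m, m, m, p), y := k
Every leftover argument binds to the variable; the entire application is replaced.
New term:  r(join(k, k))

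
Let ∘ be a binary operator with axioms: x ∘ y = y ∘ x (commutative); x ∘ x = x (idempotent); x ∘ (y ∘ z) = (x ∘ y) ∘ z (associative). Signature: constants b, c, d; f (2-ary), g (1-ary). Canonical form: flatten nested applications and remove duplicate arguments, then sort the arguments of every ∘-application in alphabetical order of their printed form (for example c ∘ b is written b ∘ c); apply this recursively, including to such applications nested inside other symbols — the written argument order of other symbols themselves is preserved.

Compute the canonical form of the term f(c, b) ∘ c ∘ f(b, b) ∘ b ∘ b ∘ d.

Answer: b ∘ c ∘ d ∘ f(b, b) ∘ f(c, b)

Derivation:
Drop duplicates:  drop duplicate b
Order the arguments:  b ∘ c ∘ d ∘ f(b, b) ∘ f(c, b)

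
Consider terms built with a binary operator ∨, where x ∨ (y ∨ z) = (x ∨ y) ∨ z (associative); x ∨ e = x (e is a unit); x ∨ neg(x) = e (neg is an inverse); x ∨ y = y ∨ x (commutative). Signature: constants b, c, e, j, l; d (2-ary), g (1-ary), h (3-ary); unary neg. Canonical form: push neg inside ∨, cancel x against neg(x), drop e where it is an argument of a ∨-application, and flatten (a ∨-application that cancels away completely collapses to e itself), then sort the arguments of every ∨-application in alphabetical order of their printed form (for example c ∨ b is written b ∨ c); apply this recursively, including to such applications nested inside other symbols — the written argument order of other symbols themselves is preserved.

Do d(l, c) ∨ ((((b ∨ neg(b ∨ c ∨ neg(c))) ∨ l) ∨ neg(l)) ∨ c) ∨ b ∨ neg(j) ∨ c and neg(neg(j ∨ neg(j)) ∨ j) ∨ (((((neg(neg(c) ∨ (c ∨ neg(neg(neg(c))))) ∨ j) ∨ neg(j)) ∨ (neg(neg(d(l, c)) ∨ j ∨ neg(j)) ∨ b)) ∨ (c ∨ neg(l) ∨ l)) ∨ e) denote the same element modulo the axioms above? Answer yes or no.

Left:  d(l, c) ∨ ((((b ∨ neg(b ∨ c ∨ neg(c))) ∨ l) ∨ neg(l)) ∨ c) ∨ b ∨ neg(j) ∨ c
  Push neg inside:  distribute neg over ∨ and collapse double neg
  Cancel:  l cancels
  Combine occurrences:  d(l, c) ∨ b ∨ c ∨ c ∨ neg(j)
  Sort:  b ∨ c ∨ c ∨ d(l, c) ∨ neg(j)
Right:  neg(neg(j ∨ neg(j)) ∨ j) ∨ (((((neg(neg(c) ∨ (c ∨ neg(neg(neg(c))))) ∨ j) ∨ neg(j)) ∨ (neg(neg(d(l, c)) ∨ j ∨ neg(j)) ∨ b)) ∨ (c ∨ neg(l) ∨ l)) ∨ e)
  Push neg inside:  distribute neg over ∨ and collapse double neg
  Inverses cancel:  l cancels
  Collect:  neg(j) ∨ c ∨ c ∨ d(l, c) ∨ b
  Sort:  b ∨ c ∨ c ∨ d(l, c) ∨ neg(j)

Answer: yes — both canonical forms are b ∨ c ∨ c ∨ d(l, c) ∨ neg(j)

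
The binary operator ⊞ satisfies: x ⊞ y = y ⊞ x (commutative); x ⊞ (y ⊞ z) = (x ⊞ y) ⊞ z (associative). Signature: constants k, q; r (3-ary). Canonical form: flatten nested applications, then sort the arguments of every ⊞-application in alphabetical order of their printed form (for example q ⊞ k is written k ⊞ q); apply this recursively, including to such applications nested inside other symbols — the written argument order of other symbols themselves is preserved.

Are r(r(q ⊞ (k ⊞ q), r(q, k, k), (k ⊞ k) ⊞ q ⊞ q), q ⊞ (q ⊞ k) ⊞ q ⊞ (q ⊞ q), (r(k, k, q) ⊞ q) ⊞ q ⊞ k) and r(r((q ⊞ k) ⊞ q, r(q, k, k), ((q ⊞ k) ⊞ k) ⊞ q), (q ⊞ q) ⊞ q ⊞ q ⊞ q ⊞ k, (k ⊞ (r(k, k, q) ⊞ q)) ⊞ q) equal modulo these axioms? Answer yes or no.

Left:  r(r(q ⊞ (k ⊞ q), r(q, k, k), (k ⊞ k) ⊞ q ⊞ q), q ⊞ (q ⊞ k) ⊞ q ⊞ (q ⊞ q), (r(k, k, q) ⊞ q) ⊞ q ⊞ k)
  Work inside:  (r(k, k, q) ⊞ q) ⊞ q ⊞ k
  Flatten:  r(k, k, q) ⊞ q ⊞ q ⊞ k
  Sort:  k ⊞ q ⊞ q ⊞ r(k, k, q)
  Rebuild:  r(r(k ⊞ q ⊞ q, r(q, k, k), k ⊞ k ⊞ q ⊞ q), k ⊞ q ⊞ q ⊞ q ⊞ q ⊞ q, k ⊞ q ⊞ q ⊞ r(k, k, q))
Right:  r(r((q ⊞ k) ⊞ q, r(q, k, k), ((q ⊞ k) ⊞ k) ⊞ q), (q ⊞ q) ⊞ q ⊞ q ⊞ q ⊞ k, (k ⊞ (r(k, k, q) ⊞ q)) ⊞ q)
  Work inside:  (k ⊞ (r(k, k, q) ⊞ q)) ⊞ q
  Flatten:  k ⊞ r(k, k, q) ⊞ q ⊞ q
  Sort:  k ⊞ q ⊞ q ⊞ r(k, k, q)
  Put back:  r(r(k ⊞ q ⊞ q, r(q, k, k), k ⊞ k ⊞ q ⊞ q), k ⊞ q ⊞ q ⊞ q ⊞ q ⊞ q, k ⊞ q ⊞ q ⊞ r(k, k, q))

Answer: yes — both canonical forms are r(r(k ⊞ q ⊞ q, r(q, k, k), k ⊞ k ⊞ q ⊞ q), k ⊞ q ⊞ q ⊞ q ⊞ q ⊞ q, k ⊞ q ⊞ q ⊞ r(k, k, q))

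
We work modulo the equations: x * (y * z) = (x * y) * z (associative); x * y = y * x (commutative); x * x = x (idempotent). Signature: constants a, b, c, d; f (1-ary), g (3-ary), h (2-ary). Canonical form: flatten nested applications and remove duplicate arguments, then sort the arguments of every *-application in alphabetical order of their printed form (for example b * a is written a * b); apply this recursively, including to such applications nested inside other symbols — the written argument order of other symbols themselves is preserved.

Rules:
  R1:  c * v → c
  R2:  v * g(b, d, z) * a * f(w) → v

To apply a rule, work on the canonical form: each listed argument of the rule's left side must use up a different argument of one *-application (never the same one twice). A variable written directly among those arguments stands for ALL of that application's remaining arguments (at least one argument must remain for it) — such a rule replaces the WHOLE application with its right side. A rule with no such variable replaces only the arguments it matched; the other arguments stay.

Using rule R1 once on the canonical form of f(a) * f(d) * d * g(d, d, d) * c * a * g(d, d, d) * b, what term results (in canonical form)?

Canonical form:  a * b * c * d * f(a) * f(d) * g(d, d, d)
R1 matches:  uses c;  v := a * b * d * f(a) * f(d) * g(d, d, d)
The variable takes the whole remainder — replace the entire application.
New term:  c

Answer: c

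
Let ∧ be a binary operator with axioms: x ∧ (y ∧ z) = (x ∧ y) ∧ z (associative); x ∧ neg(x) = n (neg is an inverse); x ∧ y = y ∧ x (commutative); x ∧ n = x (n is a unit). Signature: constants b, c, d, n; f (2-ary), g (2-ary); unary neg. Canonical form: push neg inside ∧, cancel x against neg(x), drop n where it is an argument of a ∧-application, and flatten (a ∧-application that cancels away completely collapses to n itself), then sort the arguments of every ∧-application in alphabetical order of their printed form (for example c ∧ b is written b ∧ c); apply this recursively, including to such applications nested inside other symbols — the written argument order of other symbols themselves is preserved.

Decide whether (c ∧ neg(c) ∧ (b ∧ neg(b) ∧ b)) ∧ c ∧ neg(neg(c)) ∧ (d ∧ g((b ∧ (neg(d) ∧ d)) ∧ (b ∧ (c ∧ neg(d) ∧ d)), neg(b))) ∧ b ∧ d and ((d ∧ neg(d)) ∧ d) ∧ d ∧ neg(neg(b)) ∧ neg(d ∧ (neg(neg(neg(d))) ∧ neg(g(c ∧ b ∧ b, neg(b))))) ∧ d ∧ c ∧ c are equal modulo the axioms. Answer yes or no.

Answer: no — b ∧ b ∧ c ∧ c ∧ d ∧ d ∧ g(b ∧ b ∧ c, neg(b)) vs b ∧ c ∧ c ∧ d ∧ d ∧ d ∧ g(b ∧ b ∧ c, neg(b))

Derivation:
Left:  (c ∧ neg(c) ∧ (b ∧ neg(b) ∧ b)) ∧ c ∧ neg(neg(c)) ∧ (d ∧ g((b ∧ (neg(d) ∧ d)) ∧ (b ∧ (c ∧ neg(d) ∧ d)), neg(b))) ∧ b ∧ d
  Push neg inside:  distribute neg over ∧ and collapse double neg
  Collect:  c ∧ c ∧ b ∧ b ∧ d ∧ d ∧ g(b ∧ b ∧ c, neg(b))
  Sort:  b ∧ b ∧ c ∧ c ∧ d ∧ d ∧ g(b ∧ b ∧ c, neg(b))
Right:  ((d ∧ neg(d)) ∧ d) ∧ d ∧ neg(neg(b)) ∧ neg(d ∧ (neg(neg(neg(d))) ∧ neg(g(c ∧ b ∧ b, neg(b))))) ∧ d ∧ c ∧ c
  Push neg inside:  distribute neg over ∧ and collapse double neg
  Collect terms:  d ∧ d ∧ d ∧ b ∧ g(b ∧ b ∧ c, neg(b)) ∧ c ∧ c
  Order the arguments:  b ∧ c ∧ c ∧ d ∧ d ∧ d ∧ g(b ∧ b ∧ c, neg(b))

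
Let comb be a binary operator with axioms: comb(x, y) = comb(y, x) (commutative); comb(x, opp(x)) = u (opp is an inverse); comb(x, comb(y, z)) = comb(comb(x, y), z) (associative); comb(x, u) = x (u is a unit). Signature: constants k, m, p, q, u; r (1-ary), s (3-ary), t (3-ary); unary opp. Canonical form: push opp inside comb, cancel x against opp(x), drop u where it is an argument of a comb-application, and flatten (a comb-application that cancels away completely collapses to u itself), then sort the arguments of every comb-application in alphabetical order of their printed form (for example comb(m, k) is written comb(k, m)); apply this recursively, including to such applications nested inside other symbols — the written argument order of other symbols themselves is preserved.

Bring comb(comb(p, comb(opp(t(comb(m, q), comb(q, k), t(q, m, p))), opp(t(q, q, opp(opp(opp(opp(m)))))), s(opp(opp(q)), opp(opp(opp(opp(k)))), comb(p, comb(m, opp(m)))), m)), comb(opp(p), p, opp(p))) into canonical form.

Answer: comb(m, opp(t(comb(m, q), comb(k, q), t(q, m, p))), opp(t(q, q, m)), s(q, k, p))

Derivation:
Push opp inside:  distribute opp over comb and collapse double opp
Cancel:  p cancels
Combine occurrences:  comb(opp(t(comb(m, q), comb(k, q), t(q, m, p))), opp(t(q, q, m)), s(q, k, p), m)
Sort:  comb(m, opp(t(comb(m, q), comb(k, q), t(q, m, p))), opp(t(q, q, m)), s(q, k, p))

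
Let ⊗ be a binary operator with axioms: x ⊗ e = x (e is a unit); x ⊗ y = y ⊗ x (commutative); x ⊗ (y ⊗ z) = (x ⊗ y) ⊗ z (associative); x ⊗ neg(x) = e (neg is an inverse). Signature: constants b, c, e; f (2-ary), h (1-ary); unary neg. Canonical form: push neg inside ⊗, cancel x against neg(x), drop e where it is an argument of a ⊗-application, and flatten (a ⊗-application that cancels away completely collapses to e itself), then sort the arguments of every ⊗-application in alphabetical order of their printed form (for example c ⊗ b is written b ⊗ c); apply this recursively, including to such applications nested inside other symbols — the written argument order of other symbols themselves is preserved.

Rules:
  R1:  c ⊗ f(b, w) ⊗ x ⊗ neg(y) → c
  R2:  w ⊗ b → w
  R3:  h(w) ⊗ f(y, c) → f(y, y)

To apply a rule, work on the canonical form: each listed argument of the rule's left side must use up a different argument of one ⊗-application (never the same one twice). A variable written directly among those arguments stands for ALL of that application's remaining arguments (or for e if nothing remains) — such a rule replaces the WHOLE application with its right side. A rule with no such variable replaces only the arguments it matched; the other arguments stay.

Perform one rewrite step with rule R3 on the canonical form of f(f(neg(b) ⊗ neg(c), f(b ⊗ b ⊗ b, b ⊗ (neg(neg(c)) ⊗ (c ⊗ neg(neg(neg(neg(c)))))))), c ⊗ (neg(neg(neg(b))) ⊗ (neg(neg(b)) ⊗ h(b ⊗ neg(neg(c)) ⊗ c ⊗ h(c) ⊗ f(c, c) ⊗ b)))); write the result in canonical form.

Answer: f(f(neg(b) ⊗ neg(c), f(b ⊗ b ⊗ b, b ⊗ c ⊗ c ⊗ c)), c ⊗ h(b ⊗ b ⊗ c ⊗ c ⊗ f(c, c)))

Derivation:
Canonical form:  f(f(neg(b) ⊗ neg(c), f(b ⊗ b ⊗ b, b ⊗ c ⊗ c ⊗ c)), c ⊗ h(b ⊗ b ⊗ c ⊗ c ⊗ f(c, c) ⊗ h(c)))
R3 matches:  uses f(c, c), h(c);  w := c, y := c
New term:  f(f(neg(b) ⊗ neg(c), f(b ⊗ b ⊗ b, b ⊗ c ⊗ c ⊗ c)), c ⊗ h(b ⊗ b ⊗ c ⊗ c ⊗ f(c, c)))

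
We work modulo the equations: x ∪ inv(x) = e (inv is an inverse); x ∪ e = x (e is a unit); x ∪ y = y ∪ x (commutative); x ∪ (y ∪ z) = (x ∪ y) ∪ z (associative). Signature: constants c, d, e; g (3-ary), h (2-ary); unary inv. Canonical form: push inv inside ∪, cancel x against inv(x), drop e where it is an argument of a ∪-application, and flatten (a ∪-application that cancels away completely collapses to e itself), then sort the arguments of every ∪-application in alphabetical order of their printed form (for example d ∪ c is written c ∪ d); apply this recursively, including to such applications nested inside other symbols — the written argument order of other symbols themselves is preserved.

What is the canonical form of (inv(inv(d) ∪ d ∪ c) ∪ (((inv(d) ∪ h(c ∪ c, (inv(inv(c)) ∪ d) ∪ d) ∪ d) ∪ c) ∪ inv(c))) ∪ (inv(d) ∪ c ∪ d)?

Answer: h(c ∪ c, c ∪ d ∪ d)

Derivation:
Push inv inside:  distribute inv over ∪ and collapse double inv
Inverses cancel:  d cancels; c cancels
Collect:  h(c ∪ c, c ∪ d ∪ d)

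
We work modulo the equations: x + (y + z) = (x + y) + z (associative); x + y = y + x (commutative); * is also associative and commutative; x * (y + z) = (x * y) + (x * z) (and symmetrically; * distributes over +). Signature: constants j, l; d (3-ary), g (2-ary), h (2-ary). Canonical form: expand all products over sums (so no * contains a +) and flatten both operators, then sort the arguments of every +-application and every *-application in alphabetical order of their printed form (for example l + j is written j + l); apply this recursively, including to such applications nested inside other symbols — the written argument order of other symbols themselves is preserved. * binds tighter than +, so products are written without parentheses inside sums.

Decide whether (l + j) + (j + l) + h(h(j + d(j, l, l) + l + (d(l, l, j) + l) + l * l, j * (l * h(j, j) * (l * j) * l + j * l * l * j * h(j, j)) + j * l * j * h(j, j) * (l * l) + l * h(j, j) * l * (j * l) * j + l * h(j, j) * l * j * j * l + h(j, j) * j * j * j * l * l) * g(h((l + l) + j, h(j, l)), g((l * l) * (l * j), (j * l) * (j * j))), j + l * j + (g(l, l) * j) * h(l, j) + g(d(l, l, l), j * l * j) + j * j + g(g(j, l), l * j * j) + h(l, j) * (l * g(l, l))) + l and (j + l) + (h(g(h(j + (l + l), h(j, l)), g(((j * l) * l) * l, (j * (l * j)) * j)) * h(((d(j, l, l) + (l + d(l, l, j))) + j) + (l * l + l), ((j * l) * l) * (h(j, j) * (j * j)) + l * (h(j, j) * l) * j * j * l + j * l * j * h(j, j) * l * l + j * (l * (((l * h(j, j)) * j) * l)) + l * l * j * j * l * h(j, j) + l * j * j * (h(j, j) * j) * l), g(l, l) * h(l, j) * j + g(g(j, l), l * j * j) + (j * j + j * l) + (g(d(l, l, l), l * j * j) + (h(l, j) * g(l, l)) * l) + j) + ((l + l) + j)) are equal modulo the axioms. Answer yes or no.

Left:  (l + j) + (j + l) + h(h(j + d(j, l, l) + l + (d(l, l, j) + l) + l * l, j * (l * h(j, j) * (l * j) * l + j * l * l * j * h(j, j)) + j * l * j * h(j, j) * (l * l) + l * h(j, j) * l * (j * l) * j + l * h(j, j) * l * j * j * l + h(j, j) * j * j * j * l * l) * g(h((l + l) + j, h(j, l)), g((l * l) * (l * j), (j * l) * (j * j))), j + l * j + (g(l, l) * j) * h(l, j) + g(d(l, l, l), j * l * j) + j * j + g(g(j, l), l * j * j) + h(l, j) * (l * g(l, l))) + l
  Distribute:  l + j + j + l + h(g(h(j + l + l, h(j, l)), g(j * l * l * l, j * j * j * l)) * h(d(j, l, l) + d(l, l, j) + j + l + l + l * l, h(j, j) * j * j * j * l * l + h(j, j) * j * j * j * l * l + h(j, j) * j * j * l * l * l + h(j, j) * j * j * l * l * l + h(j, j) * j * j * l * l * l + h(j, j) * j * j * l * l * l), g(d(l, l, l), j * j * l) + g(g(j, l), j * j * l) + g(l, l) * h(l, j) * j + g(l, l) * h(l, j) * l + j + j * j + j * l) + l
  Sort:  h(g(h(j + l + l, h(j, l)), g(j * l * l * l, j * j * j * l)) * h(d(j, l, l) + d(l, l, j) + j + l + l + l * l, h(j, j) * j * j * j * l * l + h(j, j) * j * j * j * l * l + h(j, j) * j * j * l * l * l + h(j, j) * j * j * l * l * l + h(j, j) * j * j * l * l * l + h(j, j) * j * j * l * l * l), g(d(l, l, l), j * j * l) + g(g(j, l), j * j * l) + g(l, l) * h(l, j) * j + g(l, l) * h(l, j) * l + j + j * j + j * l) + j + j + l + l + l
Right:  (j + l) + (h(g(h(j + (l + l), h(j, l)), g(((j * l) * l) * l, (j * (l * j)) * j)) * h(((d(j, l, l) + (l + d(l, l, j))) + j) + (l * l + l), ((j * l) * l) * (h(j, j) * (j * j)) + l * (h(j, j) * l) * j * j * l + j * l * j * h(j, j) * l * l + j * (l * (((l * h(j, j)) * j) * l)) + l * l * j * j * l * h(j, j) + l * j * j * (h(j, j) * j) * l), g(l, l) * h(l, j) * j + g(g(j, l), l * j * j) + (j * j + j * l) + (g(d(l, l, l), l * j * j) + (h(l, j) * g(l, l)) * l) + j) + ((l + l) + j))
  Un-nest:  j + l + h(g(h(j + l + l, h(j, l)), g(j * l * l * l, j * j * j * l)) * h(d(j, l, l) + d(l, l, j) + j + l + l + l * l, h(j, j) * j * j * j * l * l + h(j, j) * j * j * j * l * l + h(j, j) * j * j * l * l * l + h(j, j) * j * j * l * l * l + h(j, j) * j * j * l * l * l + h(j, j) * j * j * l * l * l), g(d(l, l, l), j * j * l) + g(g(j, l), j * j * l) + g(l, l) * h(l, j) * j + g(l, l) * h(l, j) * l + j + j * j + j * l) + l + l + j
  Sort:  h(g(h(j + l + l, h(j, l)), g(j * l * l * l, j * j * j * l)) * h(d(j, l, l) + d(l, l, j) + j + l + l + l * l, h(j, j) * j * j * j * l * l + h(j, j) * j * j * j * l * l + h(j, j) * j * j * l * l * l + h(j, j) * j * j * l * l * l + h(j, j) * j * j * l * l * l + h(j, j) * j * j * l * l * l), g(d(l, l, l), j * j * l) + g(g(j, l), j * j * l) + g(l, l) * h(l, j) * j + g(l, l) * h(l, j) * l + j + j * j + j * l) + j + j + l + l + l

Answer: yes — both canonical forms are h(g(h(j + l + l, h(j, l)), g(j * l * l * l, j * j * j * l)) * h(d(j, l, l) + d(l, l, j) + j + l + l + l * l, h(j, j) * j * j * j * l * l + h(j, j) * j * j * j * l * l + h(j, j) * j * j * l * l * l + h(j, j) * j * j * l * l * l + h(j, j) * j * j * l * l * l + h(j, j) * j * j * l * l * l), g(d(l, l, l), j * j * l) + g(g(j, l), j * j * l) + g(l, l) * h(l, j) * j + g(l, l) * h(l, j) * l + j + j * j + j * l) + j + j + l + l + l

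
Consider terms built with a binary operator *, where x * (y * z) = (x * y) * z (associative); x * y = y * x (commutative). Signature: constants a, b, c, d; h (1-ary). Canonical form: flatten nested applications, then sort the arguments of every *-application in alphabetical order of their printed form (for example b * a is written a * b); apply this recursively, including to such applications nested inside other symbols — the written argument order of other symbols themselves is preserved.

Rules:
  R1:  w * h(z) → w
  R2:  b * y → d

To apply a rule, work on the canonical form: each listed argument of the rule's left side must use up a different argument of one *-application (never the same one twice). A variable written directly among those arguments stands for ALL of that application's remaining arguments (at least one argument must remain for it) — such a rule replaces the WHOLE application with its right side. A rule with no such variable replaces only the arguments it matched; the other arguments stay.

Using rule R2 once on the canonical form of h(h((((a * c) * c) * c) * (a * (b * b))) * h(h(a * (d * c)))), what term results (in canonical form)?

Canonical form:  h(h(a * a * b * b * c * c * c) * h(h(a * c * d)))
Apply R2:  consuming b;  y := a * a * b * c * c * c
The variable takes the whole remainder — replace the entire application.
Giving:  h(h(d) * h(h(a * c * d)))

Answer: h(h(d) * h(h(a * c * d)))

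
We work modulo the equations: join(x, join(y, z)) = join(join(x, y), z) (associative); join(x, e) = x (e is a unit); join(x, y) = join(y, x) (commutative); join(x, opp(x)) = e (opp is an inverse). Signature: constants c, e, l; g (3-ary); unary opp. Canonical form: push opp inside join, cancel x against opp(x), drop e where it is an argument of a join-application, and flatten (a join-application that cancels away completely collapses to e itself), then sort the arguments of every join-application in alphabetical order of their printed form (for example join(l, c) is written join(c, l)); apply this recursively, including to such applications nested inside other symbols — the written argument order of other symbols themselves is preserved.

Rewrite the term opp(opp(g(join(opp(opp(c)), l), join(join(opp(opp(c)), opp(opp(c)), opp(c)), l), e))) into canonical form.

Push opp inside:  distribute opp over join and collapse double opp
Combine occurrences:  g(join(c, l), join(c, l), e)

Answer: g(join(c, l), join(c, l), e)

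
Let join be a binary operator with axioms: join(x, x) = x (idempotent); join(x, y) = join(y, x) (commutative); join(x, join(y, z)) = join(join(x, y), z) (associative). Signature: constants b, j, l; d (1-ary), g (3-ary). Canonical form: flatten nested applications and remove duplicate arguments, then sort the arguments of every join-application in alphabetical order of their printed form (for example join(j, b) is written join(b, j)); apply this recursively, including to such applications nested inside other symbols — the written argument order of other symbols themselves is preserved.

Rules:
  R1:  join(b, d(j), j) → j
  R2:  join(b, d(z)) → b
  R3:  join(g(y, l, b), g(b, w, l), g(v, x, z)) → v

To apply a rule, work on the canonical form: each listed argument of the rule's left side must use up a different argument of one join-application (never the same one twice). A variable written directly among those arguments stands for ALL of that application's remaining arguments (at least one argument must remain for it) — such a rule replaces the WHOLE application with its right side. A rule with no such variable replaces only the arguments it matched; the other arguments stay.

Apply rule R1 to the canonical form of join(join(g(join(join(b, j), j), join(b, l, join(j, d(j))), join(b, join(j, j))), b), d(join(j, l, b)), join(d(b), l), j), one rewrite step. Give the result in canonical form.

Canonical form:  join(b, d(b), d(join(b, j, l)), g(join(b, j), join(b, d(j), j, l), join(b, j)), j, l)
R1 matches:  uses b, d(j), j
New term:  join(b, d(b), d(join(b, j, l)), g(join(b, j), join(j, l), join(b, j)), j, l)

Answer: join(b, d(b), d(join(b, j, l)), g(join(b, j), join(j, l), join(b, j)), j, l)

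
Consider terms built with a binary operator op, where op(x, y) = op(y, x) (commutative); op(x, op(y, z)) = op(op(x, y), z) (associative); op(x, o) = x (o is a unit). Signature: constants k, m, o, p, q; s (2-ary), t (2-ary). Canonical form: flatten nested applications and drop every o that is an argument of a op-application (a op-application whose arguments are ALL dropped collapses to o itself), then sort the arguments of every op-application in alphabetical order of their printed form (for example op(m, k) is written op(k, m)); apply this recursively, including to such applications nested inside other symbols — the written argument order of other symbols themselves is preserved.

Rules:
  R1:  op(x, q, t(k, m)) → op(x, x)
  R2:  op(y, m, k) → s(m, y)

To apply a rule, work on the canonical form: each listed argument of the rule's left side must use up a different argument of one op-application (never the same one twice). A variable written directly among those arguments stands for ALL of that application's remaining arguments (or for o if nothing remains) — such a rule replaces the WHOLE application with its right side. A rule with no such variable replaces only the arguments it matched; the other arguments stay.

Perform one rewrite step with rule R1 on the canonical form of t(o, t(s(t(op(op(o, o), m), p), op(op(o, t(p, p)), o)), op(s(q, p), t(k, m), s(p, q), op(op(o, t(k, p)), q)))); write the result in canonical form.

Canonical form:  t(o, t(s(t(m, p), t(p, p)), op(q, s(p, q), s(q, p), t(k, m), t(k, p))))
R1 matches:  uses q, t(k, m);  x := op(s(p, q), s(q, p), t(k, p))
Every leftover argument binds to the variable; the entire application is replaced.
Giving:  t(o, t(s(t(m, p), t(p, p)), op(s(p, q), s(p, q), s(q, p), s(q, p), t(k, p), t(k, p))))

Answer: t(o, t(s(t(m, p), t(p, p)), op(s(p, q), s(p, q), s(q, p), s(q, p), t(k, p), t(k, p))))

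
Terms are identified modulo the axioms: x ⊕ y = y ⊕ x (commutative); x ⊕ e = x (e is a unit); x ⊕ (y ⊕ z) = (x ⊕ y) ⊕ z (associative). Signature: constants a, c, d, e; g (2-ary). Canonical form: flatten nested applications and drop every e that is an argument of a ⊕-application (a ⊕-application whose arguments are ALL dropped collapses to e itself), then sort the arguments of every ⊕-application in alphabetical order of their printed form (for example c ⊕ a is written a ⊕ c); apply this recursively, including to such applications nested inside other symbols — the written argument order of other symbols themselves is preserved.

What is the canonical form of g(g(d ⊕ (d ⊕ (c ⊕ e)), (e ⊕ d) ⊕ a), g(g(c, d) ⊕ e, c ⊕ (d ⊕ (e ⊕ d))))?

Answer: g(g(c ⊕ d ⊕ d, a ⊕ d), g(g(c, d), c ⊕ d ⊕ d))

Derivation:
Descend into:  c ⊕ (d ⊕ (e ⊕ d))
Flatten:  c ⊕ d ⊕ e ⊕ d
Units out:  drop e
Order the arguments:  c ⊕ d ⊕ d
Reassemble:  g(g(c ⊕ d ⊕ d, a ⊕ d), g(g(c, d), c ⊕ d ⊕ d))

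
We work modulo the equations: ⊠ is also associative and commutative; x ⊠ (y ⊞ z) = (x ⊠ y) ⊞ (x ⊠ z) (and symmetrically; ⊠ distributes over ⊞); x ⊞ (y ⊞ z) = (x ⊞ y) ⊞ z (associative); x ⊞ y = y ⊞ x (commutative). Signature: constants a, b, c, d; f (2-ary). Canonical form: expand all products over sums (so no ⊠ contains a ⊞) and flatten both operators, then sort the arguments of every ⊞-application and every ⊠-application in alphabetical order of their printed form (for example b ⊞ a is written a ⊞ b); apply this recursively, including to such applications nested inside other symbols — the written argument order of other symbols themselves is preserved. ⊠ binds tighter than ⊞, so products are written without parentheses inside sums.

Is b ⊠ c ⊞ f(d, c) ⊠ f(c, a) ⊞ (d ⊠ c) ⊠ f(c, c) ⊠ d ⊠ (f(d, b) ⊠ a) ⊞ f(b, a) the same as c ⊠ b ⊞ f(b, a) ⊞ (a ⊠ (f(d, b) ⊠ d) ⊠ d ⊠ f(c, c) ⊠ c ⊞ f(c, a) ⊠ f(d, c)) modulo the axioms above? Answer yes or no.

Answer: yes — both canonical forms are a ⊠ c ⊠ d ⊠ d ⊠ f(c, c) ⊠ f(d, b) ⊞ b ⊠ c ⊞ f(b, a) ⊞ f(c, a) ⊠ f(d, c)

Derivation:
Left:  b ⊠ c ⊞ f(d, c) ⊠ f(c, a) ⊞ (d ⊠ c) ⊠ f(c, c) ⊠ d ⊠ (f(d, b) ⊠ a) ⊞ f(b, a)
  Merge nested applications:  b ⊠ c ⊞ f(c, a) ⊠ f(d, c) ⊞ a ⊠ c ⊠ d ⊠ d ⊠ f(c, c) ⊠ f(d, b) ⊞ f(b, a)
  Sort:  a ⊠ c ⊠ d ⊠ d ⊠ f(c, c) ⊠ f(d, b) ⊞ b ⊠ c ⊞ f(b, a) ⊞ f(c, a) ⊠ f(d, c)
Right:  c ⊠ b ⊞ f(b, a) ⊞ (a ⊠ (f(d, b) ⊠ d) ⊠ d ⊠ f(c, c) ⊠ c ⊞ f(c, a) ⊠ f(d, c))
  Merge nested applications:  b ⊠ c ⊞ f(b, a) ⊞ a ⊠ c ⊠ d ⊠ d ⊠ f(c, c) ⊠ f(d, b) ⊞ f(c, a) ⊠ f(d, c)
  Order the arguments:  a ⊠ c ⊠ d ⊠ d ⊠ f(c, c) ⊠ f(d, b) ⊞ b ⊠ c ⊞ f(b, a) ⊞ f(c, a) ⊠ f(d, c)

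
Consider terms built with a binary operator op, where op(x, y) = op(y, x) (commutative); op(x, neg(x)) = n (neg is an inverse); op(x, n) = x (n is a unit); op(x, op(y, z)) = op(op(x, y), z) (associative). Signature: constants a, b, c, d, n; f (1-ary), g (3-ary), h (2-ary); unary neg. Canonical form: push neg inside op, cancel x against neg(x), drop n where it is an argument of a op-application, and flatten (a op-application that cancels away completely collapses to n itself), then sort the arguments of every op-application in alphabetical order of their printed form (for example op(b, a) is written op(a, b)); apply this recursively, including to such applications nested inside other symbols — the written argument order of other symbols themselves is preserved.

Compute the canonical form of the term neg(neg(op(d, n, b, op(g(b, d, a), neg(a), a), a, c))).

Answer: op(a, b, c, d, g(b, d, a))

Derivation:
Push neg inside:  distribute neg over op and collapse double neg
Collect terms:  op(d, b, g(b, d, a), a, c)
Sort:  op(a, b, c, d, g(b, d, a))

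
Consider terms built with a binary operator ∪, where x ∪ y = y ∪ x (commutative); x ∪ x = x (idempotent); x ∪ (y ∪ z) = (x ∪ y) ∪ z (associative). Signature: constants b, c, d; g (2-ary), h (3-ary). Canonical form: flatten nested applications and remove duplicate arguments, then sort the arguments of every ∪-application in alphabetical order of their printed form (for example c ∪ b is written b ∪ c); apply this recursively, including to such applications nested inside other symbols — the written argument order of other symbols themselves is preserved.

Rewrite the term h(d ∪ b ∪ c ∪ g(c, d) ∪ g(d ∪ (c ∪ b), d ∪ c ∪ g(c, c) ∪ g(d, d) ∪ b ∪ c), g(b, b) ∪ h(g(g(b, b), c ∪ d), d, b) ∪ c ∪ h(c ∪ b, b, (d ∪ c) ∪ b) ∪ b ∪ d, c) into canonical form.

Descend into:  g(b, b) ∪ h(g(g(b, b), c ∪ d), d, b) ∪ c ∪ h(c ∪ b, b, (d ∪ c) ∪ b) ∪ b ∪ d
Inside:  h(c ∪ b, b, (d ∪ c) ∪ b)  →  h(b ∪ c, b, b ∪ c ∪ d)
Sort:  b ∪ c ∪ d ∪ g(b, b) ∪ h(b ∪ c, b, b ∪ c ∪ d) ∪ h(g(g(b, b), c ∪ d), d, b)
Rebuild:  h(b ∪ c ∪ d ∪ g(b ∪ c ∪ d, b ∪ c ∪ d ∪ g(c, c) ∪ g(d, d)) ∪ g(c, d), b ∪ c ∪ d ∪ g(b, b) ∪ h(b ∪ c, b, b ∪ c ∪ d) ∪ h(g(g(b, b), c ∪ d), d, b), c)

Answer: h(b ∪ c ∪ d ∪ g(b ∪ c ∪ d, b ∪ c ∪ d ∪ g(c, c) ∪ g(d, d)) ∪ g(c, d), b ∪ c ∪ d ∪ g(b, b) ∪ h(b ∪ c, b, b ∪ c ∪ d) ∪ h(g(g(b, b), c ∪ d), d, b), c)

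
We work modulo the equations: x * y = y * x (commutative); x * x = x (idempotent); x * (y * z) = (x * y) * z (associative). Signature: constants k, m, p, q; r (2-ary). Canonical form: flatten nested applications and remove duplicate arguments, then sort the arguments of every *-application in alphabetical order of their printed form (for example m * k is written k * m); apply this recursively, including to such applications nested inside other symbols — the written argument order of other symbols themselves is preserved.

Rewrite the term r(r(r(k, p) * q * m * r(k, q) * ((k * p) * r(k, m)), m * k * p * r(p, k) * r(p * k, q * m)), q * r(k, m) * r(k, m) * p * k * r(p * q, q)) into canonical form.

Answer: r(r(k * m * p * q * r(k, m) * r(k, p) * r(k, q), k * m * p * r(k * p, m * q) * r(p, k)), k * p * q * r(k, m) * r(p * q, q))

Derivation:
Work inside:  r(k, p) * q * m * r(k, q) * ((k * p) * r(k, m))
Merge nested applications:  r(k, p) * q * m * r(k, q) * k * p * r(k, m)
Sort arguments:  k * m * p * q * r(k, m) * r(k, p) * r(k, q)
Rebuild:  r(r(k * m * p * q * r(k, m) * r(k, p) * r(k, q), k * m * p * r(k * p, m * q) * r(p, k)), k * p * q * r(k, m) * r(p * q, q))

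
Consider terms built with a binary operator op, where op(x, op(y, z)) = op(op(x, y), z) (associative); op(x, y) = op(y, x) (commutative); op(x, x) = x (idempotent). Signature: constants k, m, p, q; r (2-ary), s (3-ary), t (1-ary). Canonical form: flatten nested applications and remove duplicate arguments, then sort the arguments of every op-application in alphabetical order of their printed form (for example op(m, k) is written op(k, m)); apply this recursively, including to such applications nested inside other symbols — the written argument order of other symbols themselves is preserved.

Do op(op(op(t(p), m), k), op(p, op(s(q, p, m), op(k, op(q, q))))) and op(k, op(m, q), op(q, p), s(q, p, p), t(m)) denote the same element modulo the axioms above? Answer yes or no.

Answer: no — op(k, m, p, q, s(q, p, m), t(p)) vs op(k, m, p, q, s(q, p, p), t(m))

Derivation:
Left:  op(op(op(t(p), m), k), op(p, op(s(q, p, m), op(k, op(q, q)))))
  Un-nest:  op(t(p), m, k, p, s(q, p, m), k, q, q)
  Deduplicate:  drop duplicate k, q
  Sort arguments:  op(k, m, p, q, s(q, p, m), t(p))
Right:  op(k, op(m, q), op(q, p), s(q, p, p), t(m))
  Merge nested applications:  op(k, m, q, q, p, s(q, p, p), t(m))
  Drop duplicates:  drop duplicate q
  Order the arguments:  op(k, m, p, q, s(q, p, p), t(m))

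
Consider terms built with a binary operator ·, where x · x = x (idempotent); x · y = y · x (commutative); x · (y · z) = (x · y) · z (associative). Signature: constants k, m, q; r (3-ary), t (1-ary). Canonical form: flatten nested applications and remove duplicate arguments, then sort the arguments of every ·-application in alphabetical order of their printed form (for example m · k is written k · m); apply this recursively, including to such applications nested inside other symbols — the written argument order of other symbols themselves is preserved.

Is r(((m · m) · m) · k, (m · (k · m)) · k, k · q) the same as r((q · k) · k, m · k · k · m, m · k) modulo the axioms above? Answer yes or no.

Answer: no — r(k · m, k · m, k · q) vs r(k · q, k · m, k · m)

Derivation:
Left:  r(((m · m) · m) · k, (m · (k · m)) · k, k · q)
  Descend into:  (m · (k · m)) · k
  Merge nested applications:  m · k · m · k
  Deduplicate:  drop duplicate m, k
  Order the arguments:  k · m
  Reassemble:  r(k · m, k · m, k · q)
Right:  r((q · k) · k, m · k · k · m, m · k)
  Descend into:  m · k · k · m
  Deduplicate:  drop duplicate k, m
  Sort arguments:  k · m
  Reassemble:  r(k · q, k · m, k · m)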